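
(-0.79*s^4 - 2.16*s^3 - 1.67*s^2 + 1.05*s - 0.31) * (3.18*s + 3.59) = -2.5122*s^5 - 9.7049*s^4 - 13.065*s^3 - 2.6563*s^2 + 2.7837*s - 1.1129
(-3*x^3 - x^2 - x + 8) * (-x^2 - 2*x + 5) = 3*x^5 + 7*x^4 - 12*x^3 - 11*x^2 - 21*x + 40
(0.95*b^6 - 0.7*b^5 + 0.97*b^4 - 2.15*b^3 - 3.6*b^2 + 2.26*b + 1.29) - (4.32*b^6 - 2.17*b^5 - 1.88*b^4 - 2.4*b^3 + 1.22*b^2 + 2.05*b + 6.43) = -3.37*b^6 + 1.47*b^5 + 2.85*b^4 + 0.25*b^3 - 4.82*b^2 + 0.21*b - 5.14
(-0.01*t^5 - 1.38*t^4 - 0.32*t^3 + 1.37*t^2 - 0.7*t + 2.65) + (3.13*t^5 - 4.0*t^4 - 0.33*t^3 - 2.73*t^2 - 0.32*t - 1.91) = 3.12*t^5 - 5.38*t^4 - 0.65*t^3 - 1.36*t^2 - 1.02*t + 0.74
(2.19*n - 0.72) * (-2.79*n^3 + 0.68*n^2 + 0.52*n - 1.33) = -6.1101*n^4 + 3.498*n^3 + 0.6492*n^2 - 3.2871*n + 0.9576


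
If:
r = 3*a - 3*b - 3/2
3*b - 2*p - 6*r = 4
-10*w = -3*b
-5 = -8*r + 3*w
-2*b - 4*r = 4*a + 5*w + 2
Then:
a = -449/1944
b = -220/243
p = -3193/648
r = 113/216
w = -22/81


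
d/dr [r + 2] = 1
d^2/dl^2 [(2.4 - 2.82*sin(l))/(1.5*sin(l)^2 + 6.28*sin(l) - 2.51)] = (6.345*sin(l)^5 - 48.1643999999999*sin(l)^4 - 16.8102*sin(l)^3 - 53.945064*sin(l)^2 + 51.879762*sin(l) + 118.474128)/(1.5*sin(l)^2 + 6.28*sin(l) - 2.51)^3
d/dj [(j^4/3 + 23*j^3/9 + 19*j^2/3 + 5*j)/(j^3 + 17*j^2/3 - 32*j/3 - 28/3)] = (9*j^6 + 102*j^5 - 68*j^4 - 2078*j^3 - 4521*j^2 - 3192*j - 1260)/(3*(9*j^6 + 102*j^5 + 97*j^4 - 1256*j^3 + 72*j^2 + 1792*j + 784))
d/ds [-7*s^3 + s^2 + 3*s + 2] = -21*s^2 + 2*s + 3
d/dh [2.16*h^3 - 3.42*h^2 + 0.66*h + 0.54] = 6.48*h^2 - 6.84*h + 0.66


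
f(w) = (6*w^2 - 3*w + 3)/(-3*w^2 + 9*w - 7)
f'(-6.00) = 0.07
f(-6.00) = -1.40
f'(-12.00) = 0.02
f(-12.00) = -1.65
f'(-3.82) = 0.12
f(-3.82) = -1.20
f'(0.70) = -6.40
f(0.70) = -1.77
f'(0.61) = -4.28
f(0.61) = -1.30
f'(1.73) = 86.81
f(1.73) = -38.58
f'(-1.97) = 0.23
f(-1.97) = -0.89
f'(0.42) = -1.83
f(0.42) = -0.75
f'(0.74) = -7.68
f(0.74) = -2.05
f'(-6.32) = 0.07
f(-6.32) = -1.42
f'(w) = (6*w - 9)*(6*w^2 - 3*w + 3)/(-3*w^2 + 9*w - 7)^2 + (12*w - 3)/(-3*w^2 + 9*w - 7) = 3*(15*w^2 - 22*w - 2)/(9*w^4 - 54*w^3 + 123*w^2 - 126*w + 49)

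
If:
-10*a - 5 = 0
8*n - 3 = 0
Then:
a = -1/2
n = 3/8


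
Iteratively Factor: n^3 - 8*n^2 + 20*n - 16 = (n - 4)*(n^2 - 4*n + 4) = (n - 4)*(n - 2)*(n - 2)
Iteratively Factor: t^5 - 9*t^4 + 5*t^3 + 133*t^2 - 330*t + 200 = (t + 4)*(t^4 - 13*t^3 + 57*t^2 - 95*t + 50) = (t - 5)*(t + 4)*(t^3 - 8*t^2 + 17*t - 10) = (t - 5)*(t - 2)*(t + 4)*(t^2 - 6*t + 5) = (t - 5)*(t - 2)*(t - 1)*(t + 4)*(t - 5)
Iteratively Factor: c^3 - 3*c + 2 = (c - 1)*(c^2 + c - 2) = (c - 1)*(c + 2)*(c - 1)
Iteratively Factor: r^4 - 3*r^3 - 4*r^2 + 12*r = (r)*(r^3 - 3*r^2 - 4*r + 12) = r*(r - 3)*(r^2 - 4) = r*(r - 3)*(r + 2)*(r - 2)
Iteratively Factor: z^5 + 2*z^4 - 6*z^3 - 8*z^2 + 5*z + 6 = (z - 1)*(z^4 + 3*z^3 - 3*z^2 - 11*z - 6) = (z - 1)*(z + 1)*(z^3 + 2*z^2 - 5*z - 6) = (z - 1)*(z + 1)^2*(z^2 + z - 6) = (z - 2)*(z - 1)*(z + 1)^2*(z + 3)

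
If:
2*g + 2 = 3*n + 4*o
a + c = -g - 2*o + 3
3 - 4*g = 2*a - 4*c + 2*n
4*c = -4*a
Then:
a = 20*o/9 - 43/18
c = 43/18 - 20*o/9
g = 3 - 2*o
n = 8/3 - 8*o/3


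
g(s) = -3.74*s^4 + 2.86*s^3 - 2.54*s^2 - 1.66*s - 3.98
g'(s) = -14.96*s^3 + 8.58*s^2 - 5.08*s - 1.66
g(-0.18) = -3.78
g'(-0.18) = -0.38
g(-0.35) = -3.89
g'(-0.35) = 1.81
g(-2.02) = -96.83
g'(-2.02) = 166.92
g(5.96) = -4217.68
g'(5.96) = -2894.32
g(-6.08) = -5841.35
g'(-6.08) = 3708.74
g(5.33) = -2670.35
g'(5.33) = -2050.22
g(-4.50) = -1842.20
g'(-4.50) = 1558.18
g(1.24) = -13.33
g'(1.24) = -23.29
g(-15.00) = -199540.58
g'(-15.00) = 52495.04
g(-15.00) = -199540.58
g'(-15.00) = 52495.04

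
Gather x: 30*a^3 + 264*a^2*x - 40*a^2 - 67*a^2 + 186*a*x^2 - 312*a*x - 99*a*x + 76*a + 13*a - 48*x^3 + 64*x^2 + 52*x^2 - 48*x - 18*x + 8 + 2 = 30*a^3 - 107*a^2 + 89*a - 48*x^3 + x^2*(186*a + 116) + x*(264*a^2 - 411*a - 66) + 10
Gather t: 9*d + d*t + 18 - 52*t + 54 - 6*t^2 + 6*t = 9*d - 6*t^2 + t*(d - 46) + 72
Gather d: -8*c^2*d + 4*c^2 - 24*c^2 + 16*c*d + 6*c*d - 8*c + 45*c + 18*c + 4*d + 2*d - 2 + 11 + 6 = -20*c^2 + 55*c + d*(-8*c^2 + 22*c + 6) + 15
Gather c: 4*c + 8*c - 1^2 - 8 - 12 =12*c - 21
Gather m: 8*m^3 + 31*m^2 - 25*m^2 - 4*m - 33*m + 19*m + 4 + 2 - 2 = 8*m^3 + 6*m^2 - 18*m + 4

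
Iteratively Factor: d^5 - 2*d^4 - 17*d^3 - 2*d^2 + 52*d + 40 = (d + 2)*(d^4 - 4*d^3 - 9*d^2 + 16*d + 20) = (d + 1)*(d + 2)*(d^3 - 5*d^2 - 4*d + 20) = (d + 1)*(d + 2)^2*(d^2 - 7*d + 10) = (d - 2)*(d + 1)*(d + 2)^2*(d - 5)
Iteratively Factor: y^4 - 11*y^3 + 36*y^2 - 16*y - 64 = (y - 4)*(y^3 - 7*y^2 + 8*y + 16) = (y - 4)^2*(y^2 - 3*y - 4) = (y - 4)^2*(y + 1)*(y - 4)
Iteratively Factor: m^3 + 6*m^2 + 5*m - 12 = (m + 4)*(m^2 + 2*m - 3) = (m - 1)*(m + 4)*(m + 3)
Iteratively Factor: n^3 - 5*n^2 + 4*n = (n - 4)*(n^2 - n) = n*(n - 4)*(n - 1)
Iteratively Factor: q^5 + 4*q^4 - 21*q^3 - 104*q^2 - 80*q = (q + 4)*(q^4 - 21*q^2 - 20*q) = (q + 4)^2*(q^3 - 4*q^2 - 5*q) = q*(q + 4)^2*(q^2 - 4*q - 5) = q*(q + 1)*(q + 4)^2*(q - 5)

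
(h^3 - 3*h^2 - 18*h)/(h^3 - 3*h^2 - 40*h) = (-h^2 + 3*h + 18)/(-h^2 + 3*h + 40)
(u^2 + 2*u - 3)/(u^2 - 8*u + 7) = (u + 3)/(u - 7)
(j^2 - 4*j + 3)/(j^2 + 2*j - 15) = (j - 1)/(j + 5)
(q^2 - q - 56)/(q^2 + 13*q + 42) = (q - 8)/(q + 6)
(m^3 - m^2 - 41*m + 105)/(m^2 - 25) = (m^2 + 4*m - 21)/(m + 5)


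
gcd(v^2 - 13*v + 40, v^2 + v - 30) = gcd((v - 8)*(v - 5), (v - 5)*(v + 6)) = v - 5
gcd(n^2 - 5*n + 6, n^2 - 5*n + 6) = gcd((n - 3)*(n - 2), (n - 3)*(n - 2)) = n^2 - 5*n + 6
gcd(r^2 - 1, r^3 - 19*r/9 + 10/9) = r - 1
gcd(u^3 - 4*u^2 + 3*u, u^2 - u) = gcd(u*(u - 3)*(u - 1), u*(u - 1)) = u^2 - u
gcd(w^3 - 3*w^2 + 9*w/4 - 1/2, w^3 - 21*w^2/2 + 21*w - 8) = w^2 - 5*w/2 + 1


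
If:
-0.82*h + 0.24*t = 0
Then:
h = 0.292682926829268*t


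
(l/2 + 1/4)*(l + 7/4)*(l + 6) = l^3/2 + 33*l^2/8 + 115*l/16 + 21/8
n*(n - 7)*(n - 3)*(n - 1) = n^4 - 11*n^3 + 31*n^2 - 21*n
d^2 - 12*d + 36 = (d - 6)^2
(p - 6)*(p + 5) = p^2 - p - 30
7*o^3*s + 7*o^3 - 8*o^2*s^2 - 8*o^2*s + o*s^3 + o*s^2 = (-7*o + s)*(-o + s)*(o*s + o)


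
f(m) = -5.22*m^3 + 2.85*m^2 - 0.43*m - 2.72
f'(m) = -15.66*m^2 + 5.7*m - 0.43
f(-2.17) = 64.97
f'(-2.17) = -86.54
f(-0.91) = 3.97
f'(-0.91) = -18.59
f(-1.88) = 42.85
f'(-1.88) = -66.49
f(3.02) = -121.80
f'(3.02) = -126.04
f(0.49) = -2.86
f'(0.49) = -1.40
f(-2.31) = 77.82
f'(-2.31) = -97.16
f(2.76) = -91.94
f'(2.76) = -103.99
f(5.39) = -739.64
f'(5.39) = -424.66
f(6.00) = -1030.22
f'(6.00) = -529.99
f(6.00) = -1030.22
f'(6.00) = -529.99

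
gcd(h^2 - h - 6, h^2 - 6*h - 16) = h + 2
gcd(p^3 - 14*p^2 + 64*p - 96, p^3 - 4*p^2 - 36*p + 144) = p^2 - 10*p + 24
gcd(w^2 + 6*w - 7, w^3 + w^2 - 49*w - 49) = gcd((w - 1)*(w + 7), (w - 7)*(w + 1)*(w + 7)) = w + 7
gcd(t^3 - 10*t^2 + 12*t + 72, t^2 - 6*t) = t - 6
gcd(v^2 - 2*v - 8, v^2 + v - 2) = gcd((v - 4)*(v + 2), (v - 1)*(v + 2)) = v + 2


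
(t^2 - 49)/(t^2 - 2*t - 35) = (t + 7)/(t + 5)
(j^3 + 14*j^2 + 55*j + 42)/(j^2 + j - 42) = (j^2 + 7*j + 6)/(j - 6)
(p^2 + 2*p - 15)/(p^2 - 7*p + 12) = (p + 5)/(p - 4)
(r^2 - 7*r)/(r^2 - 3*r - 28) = r/(r + 4)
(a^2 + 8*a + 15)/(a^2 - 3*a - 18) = (a + 5)/(a - 6)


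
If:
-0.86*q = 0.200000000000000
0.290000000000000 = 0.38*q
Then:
No Solution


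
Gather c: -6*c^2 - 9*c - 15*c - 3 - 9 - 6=-6*c^2 - 24*c - 18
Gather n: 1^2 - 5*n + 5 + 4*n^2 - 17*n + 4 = 4*n^2 - 22*n + 10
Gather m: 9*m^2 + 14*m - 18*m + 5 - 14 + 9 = 9*m^2 - 4*m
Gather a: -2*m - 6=-2*m - 6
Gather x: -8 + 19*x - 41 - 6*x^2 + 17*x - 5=-6*x^2 + 36*x - 54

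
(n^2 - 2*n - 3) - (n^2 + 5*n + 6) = -7*n - 9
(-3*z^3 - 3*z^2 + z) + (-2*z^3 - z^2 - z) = -5*z^3 - 4*z^2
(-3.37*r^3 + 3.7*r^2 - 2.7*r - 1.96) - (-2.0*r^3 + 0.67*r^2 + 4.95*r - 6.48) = -1.37*r^3 + 3.03*r^2 - 7.65*r + 4.52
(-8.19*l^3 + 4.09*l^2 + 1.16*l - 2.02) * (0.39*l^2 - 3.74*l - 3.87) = -3.1941*l^5 + 32.2257*l^4 + 16.8511*l^3 - 20.9545*l^2 + 3.0656*l + 7.8174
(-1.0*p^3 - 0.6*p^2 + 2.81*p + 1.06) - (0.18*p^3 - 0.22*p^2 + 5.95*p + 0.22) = -1.18*p^3 - 0.38*p^2 - 3.14*p + 0.84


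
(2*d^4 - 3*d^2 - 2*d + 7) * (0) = 0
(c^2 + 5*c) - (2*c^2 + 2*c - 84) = -c^2 + 3*c + 84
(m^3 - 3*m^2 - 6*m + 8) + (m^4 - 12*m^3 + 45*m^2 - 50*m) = m^4 - 11*m^3 + 42*m^2 - 56*m + 8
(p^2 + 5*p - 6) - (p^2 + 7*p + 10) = -2*p - 16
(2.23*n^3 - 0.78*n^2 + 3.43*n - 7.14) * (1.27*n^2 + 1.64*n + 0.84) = 2.8321*n^5 + 2.6666*n^4 + 4.9501*n^3 - 4.0978*n^2 - 8.8284*n - 5.9976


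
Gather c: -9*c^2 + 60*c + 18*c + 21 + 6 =-9*c^2 + 78*c + 27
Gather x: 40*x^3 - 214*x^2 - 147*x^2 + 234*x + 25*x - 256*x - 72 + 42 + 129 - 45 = 40*x^3 - 361*x^2 + 3*x + 54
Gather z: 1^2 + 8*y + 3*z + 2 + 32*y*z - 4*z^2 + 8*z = 8*y - 4*z^2 + z*(32*y + 11) + 3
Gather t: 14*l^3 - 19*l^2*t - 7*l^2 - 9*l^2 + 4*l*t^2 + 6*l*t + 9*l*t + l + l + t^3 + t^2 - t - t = 14*l^3 - 16*l^2 + 2*l + t^3 + t^2*(4*l + 1) + t*(-19*l^2 + 15*l - 2)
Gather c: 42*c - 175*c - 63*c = -196*c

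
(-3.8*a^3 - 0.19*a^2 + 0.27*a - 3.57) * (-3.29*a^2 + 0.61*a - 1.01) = 12.502*a^5 - 1.6929*a^4 + 2.8338*a^3 + 12.1019*a^2 - 2.4504*a + 3.6057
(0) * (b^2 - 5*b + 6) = 0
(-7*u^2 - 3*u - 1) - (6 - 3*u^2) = -4*u^2 - 3*u - 7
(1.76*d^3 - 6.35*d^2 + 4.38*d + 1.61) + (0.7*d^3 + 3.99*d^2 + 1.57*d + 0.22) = 2.46*d^3 - 2.36*d^2 + 5.95*d + 1.83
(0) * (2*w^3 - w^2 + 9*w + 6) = 0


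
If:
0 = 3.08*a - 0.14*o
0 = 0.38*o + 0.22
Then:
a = -0.03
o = -0.58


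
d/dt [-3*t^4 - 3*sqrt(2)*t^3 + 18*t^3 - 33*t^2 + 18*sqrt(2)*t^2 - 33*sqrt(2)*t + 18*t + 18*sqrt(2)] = -12*t^3 - 9*sqrt(2)*t^2 + 54*t^2 - 66*t + 36*sqrt(2)*t - 33*sqrt(2) + 18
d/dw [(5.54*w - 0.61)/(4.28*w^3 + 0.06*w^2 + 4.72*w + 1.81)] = (-47.4224*w^3 + 7.5*w^2 + 0.0731999999999999*w + 12.9066)/(18.3184*w^6 + 0.5136*w^5 + 40.4068*w^4 + 16.06*w^3 + 22.4956*w^2 + 17.0864*w + 3.2761)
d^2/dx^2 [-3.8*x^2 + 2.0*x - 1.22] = -7.60000000000000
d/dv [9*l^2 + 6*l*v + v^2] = 6*l + 2*v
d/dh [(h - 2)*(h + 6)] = 2*h + 4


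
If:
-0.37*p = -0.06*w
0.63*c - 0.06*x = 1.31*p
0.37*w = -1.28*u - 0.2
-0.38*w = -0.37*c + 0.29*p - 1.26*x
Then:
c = 1.54015157966448*x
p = 0.694882057395895*x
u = -1.23866345908201*x - 0.15625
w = 4.28510602060802*x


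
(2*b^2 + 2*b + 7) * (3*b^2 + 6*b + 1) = 6*b^4 + 18*b^3 + 35*b^2 + 44*b + 7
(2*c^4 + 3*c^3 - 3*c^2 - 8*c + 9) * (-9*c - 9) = -18*c^5 - 45*c^4 + 99*c^2 - 9*c - 81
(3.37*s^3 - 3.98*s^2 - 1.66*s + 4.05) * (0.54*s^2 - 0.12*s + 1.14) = 1.8198*s^5 - 2.5536*s^4 + 3.423*s^3 - 2.151*s^2 - 2.3784*s + 4.617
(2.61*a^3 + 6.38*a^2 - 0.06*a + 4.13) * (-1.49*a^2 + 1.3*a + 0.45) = -3.8889*a^5 - 6.1132*a^4 + 9.5579*a^3 - 3.3607*a^2 + 5.342*a + 1.8585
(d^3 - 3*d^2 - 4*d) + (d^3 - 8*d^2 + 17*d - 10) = 2*d^3 - 11*d^2 + 13*d - 10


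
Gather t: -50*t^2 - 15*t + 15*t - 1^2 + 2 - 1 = -50*t^2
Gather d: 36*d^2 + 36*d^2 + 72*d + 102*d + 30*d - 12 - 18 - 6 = 72*d^2 + 204*d - 36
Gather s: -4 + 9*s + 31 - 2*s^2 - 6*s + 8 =-2*s^2 + 3*s + 35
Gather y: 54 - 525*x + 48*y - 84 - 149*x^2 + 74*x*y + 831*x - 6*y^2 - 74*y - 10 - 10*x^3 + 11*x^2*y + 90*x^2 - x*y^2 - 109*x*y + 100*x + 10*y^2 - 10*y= -10*x^3 - 59*x^2 + 406*x + y^2*(4 - x) + y*(11*x^2 - 35*x - 36) - 40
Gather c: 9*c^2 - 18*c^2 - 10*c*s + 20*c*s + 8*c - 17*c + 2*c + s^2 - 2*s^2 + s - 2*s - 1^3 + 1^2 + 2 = -9*c^2 + c*(10*s - 7) - s^2 - s + 2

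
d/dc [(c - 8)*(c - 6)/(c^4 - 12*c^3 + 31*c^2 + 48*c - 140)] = 2*(-c^5 + 27*c^4 - 264*c^3 + 1105*c^2 - 1628*c - 172)/(c^8 - 24*c^7 + 206*c^6 - 648*c^5 - 471*c^4 + 6336*c^3 - 6376*c^2 - 13440*c + 19600)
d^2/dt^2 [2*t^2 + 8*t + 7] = 4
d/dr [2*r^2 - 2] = 4*r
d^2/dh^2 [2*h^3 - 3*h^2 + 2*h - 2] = 12*h - 6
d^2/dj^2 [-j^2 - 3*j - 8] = -2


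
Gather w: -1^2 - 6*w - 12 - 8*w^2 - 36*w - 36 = -8*w^2 - 42*w - 49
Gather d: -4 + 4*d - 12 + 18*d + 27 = 22*d + 11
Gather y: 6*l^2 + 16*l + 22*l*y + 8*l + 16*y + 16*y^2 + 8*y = 6*l^2 + 24*l + 16*y^2 + y*(22*l + 24)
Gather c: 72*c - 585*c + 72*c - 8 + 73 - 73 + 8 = -441*c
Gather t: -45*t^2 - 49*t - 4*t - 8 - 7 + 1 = -45*t^2 - 53*t - 14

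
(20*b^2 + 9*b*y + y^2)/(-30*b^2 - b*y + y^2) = (4*b + y)/(-6*b + y)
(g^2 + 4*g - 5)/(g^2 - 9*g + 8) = (g + 5)/(g - 8)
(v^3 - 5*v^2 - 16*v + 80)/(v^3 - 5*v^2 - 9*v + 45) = (v^2 - 16)/(v^2 - 9)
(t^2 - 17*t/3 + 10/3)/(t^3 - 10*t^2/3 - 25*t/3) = (3*t - 2)/(t*(3*t + 5))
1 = 1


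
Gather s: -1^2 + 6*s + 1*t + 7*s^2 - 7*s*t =7*s^2 + s*(6 - 7*t) + t - 1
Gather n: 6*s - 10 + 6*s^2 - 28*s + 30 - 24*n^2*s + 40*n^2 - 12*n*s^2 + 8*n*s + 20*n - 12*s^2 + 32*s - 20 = n^2*(40 - 24*s) + n*(-12*s^2 + 8*s + 20) - 6*s^2 + 10*s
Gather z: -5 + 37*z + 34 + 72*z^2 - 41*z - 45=72*z^2 - 4*z - 16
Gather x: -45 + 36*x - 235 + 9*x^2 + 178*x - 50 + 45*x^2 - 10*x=54*x^2 + 204*x - 330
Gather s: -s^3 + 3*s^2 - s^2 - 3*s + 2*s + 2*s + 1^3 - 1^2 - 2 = -s^3 + 2*s^2 + s - 2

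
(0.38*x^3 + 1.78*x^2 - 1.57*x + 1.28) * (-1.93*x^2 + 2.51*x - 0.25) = -0.7334*x^5 - 2.4816*x^4 + 7.4029*x^3 - 6.8561*x^2 + 3.6053*x - 0.32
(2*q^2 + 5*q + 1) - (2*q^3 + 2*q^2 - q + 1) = -2*q^3 + 6*q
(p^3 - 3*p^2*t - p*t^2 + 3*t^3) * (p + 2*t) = p^4 - p^3*t - 7*p^2*t^2 + p*t^3 + 6*t^4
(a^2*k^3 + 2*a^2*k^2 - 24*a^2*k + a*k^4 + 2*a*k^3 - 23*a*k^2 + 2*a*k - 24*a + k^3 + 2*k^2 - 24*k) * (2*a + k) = 2*a^3*k^3 + 4*a^3*k^2 - 48*a^3*k + 3*a^2*k^4 + 6*a^2*k^3 - 70*a^2*k^2 + 4*a^2*k - 48*a^2 + a*k^5 + 2*a*k^4 - 21*a*k^3 + 6*a*k^2 - 72*a*k + k^4 + 2*k^3 - 24*k^2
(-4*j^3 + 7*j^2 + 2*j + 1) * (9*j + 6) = -36*j^4 + 39*j^3 + 60*j^2 + 21*j + 6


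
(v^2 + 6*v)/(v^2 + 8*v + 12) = v/(v + 2)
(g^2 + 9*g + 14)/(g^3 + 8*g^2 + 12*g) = (g + 7)/(g*(g + 6))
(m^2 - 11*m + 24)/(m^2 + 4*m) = (m^2 - 11*m + 24)/(m*(m + 4))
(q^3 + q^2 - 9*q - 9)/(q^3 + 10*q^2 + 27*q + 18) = (q - 3)/(q + 6)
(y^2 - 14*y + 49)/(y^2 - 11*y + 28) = (y - 7)/(y - 4)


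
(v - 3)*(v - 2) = v^2 - 5*v + 6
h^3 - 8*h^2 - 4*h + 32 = (h - 8)*(h - 2)*(h + 2)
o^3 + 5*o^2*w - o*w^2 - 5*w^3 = (o - w)*(o + w)*(o + 5*w)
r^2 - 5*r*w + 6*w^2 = (r - 3*w)*(r - 2*w)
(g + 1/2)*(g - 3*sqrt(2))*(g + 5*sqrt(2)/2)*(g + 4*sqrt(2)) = g^4 + g^3/2 + 7*sqrt(2)*g^3/2 - 19*g^2 + 7*sqrt(2)*g^2/4 - 60*sqrt(2)*g - 19*g/2 - 30*sqrt(2)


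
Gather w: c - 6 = c - 6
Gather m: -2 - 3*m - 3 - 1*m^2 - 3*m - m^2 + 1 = -2*m^2 - 6*m - 4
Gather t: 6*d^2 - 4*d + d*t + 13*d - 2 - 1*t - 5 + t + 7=6*d^2 + d*t + 9*d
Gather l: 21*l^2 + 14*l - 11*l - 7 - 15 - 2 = 21*l^2 + 3*l - 24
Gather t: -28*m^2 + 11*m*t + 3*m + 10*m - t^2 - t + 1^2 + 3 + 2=-28*m^2 + 13*m - t^2 + t*(11*m - 1) + 6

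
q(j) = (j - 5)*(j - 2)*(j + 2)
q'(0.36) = -7.21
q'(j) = (j - 5)*(j - 2) + (j - 5)*(j + 2) + (j - 2)*(j + 2)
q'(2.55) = -9.99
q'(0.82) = -10.18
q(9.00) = 308.00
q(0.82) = 13.91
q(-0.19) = 20.57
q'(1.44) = -12.18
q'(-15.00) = 821.00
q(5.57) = 15.40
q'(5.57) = 33.37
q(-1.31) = 14.41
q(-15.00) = -4420.00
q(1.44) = 6.86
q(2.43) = -4.90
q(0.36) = 17.96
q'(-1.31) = 14.25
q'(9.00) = 149.00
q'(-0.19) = -1.99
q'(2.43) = -10.59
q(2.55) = -6.13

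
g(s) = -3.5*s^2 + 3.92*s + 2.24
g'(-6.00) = 45.92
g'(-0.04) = 4.20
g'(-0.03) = 4.13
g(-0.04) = 2.08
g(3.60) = -29.01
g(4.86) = -61.38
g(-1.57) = -12.54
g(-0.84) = -3.52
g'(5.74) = -36.26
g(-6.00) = -147.28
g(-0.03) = 2.12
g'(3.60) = -21.28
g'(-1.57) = 14.91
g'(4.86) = -30.10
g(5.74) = -90.58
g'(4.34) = -26.46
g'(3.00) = -17.08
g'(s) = 3.92 - 7.0*s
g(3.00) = -17.50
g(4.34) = -46.67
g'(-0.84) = 9.80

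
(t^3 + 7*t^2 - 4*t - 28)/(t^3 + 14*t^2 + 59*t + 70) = (t - 2)/(t + 5)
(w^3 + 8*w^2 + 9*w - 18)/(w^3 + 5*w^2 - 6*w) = (w + 3)/w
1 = 1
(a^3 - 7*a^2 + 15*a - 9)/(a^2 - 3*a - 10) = (-a^3 + 7*a^2 - 15*a + 9)/(-a^2 + 3*a + 10)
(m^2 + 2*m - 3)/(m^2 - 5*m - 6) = (-m^2 - 2*m + 3)/(-m^2 + 5*m + 6)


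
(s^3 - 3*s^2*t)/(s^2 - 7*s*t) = s*(s - 3*t)/(s - 7*t)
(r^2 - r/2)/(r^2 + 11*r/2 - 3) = r/(r + 6)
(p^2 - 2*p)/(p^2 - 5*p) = (p - 2)/(p - 5)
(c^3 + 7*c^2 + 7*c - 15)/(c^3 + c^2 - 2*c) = (c^2 + 8*c + 15)/(c*(c + 2))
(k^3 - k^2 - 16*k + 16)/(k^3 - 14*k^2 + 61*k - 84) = (k^2 + 3*k - 4)/(k^2 - 10*k + 21)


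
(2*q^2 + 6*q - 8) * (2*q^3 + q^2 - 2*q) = 4*q^5 + 14*q^4 - 14*q^3 - 20*q^2 + 16*q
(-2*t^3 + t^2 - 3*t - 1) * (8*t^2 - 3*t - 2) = -16*t^5 + 14*t^4 - 23*t^3 - t^2 + 9*t + 2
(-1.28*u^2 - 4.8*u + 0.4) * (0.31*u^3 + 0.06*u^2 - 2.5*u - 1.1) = -0.3968*u^5 - 1.5648*u^4 + 3.036*u^3 + 13.432*u^2 + 4.28*u - 0.44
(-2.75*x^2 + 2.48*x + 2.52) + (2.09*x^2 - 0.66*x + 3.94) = -0.66*x^2 + 1.82*x + 6.46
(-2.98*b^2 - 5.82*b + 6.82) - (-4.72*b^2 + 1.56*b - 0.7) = 1.74*b^2 - 7.38*b + 7.52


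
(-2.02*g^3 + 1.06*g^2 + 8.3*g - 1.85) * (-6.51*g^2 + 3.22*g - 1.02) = 13.1502*g^5 - 13.405*g^4 - 48.5594*g^3 + 37.6883*g^2 - 14.423*g + 1.887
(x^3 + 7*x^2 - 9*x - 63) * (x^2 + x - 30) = x^5 + 8*x^4 - 32*x^3 - 282*x^2 + 207*x + 1890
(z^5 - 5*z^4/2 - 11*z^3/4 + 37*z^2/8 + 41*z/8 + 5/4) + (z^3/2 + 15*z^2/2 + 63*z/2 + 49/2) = z^5 - 5*z^4/2 - 9*z^3/4 + 97*z^2/8 + 293*z/8 + 103/4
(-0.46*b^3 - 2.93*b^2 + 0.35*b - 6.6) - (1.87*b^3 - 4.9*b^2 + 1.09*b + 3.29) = -2.33*b^3 + 1.97*b^2 - 0.74*b - 9.89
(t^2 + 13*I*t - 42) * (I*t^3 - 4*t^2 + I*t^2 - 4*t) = I*t^5 - 17*t^4 + I*t^4 - 17*t^3 - 94*I*t^3 + 168*t^2 - 94*I*t^2 + 168*t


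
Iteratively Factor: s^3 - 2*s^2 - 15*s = (s + 3)*(s^2 - 5*s) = s*(s + 3)*(s - 5)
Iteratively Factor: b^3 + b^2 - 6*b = (b + 3)*(b^2 - 2*b) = (b - 2)*(b + 3)*(b)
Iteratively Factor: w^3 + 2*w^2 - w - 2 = (w + 1)*(w^2 + w - 2) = (w + 1)*(w + 2)*(w - 1)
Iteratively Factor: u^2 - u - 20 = (u - 5)*(u + 4)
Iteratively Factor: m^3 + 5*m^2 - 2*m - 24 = (m + 4)*(m^2 + m - 6) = (m - 2)*(m + 4)*(m + 3)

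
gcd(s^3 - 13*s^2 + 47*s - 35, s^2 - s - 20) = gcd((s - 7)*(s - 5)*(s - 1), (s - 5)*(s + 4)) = s - 5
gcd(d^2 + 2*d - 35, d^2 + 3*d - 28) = d + 7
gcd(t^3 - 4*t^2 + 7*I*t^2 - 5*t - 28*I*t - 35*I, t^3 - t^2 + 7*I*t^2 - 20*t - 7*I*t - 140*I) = t^2 + t*(-5 + 7*I) - 35*I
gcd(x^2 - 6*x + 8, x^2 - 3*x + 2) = x - 2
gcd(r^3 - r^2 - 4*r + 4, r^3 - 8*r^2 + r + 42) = r + 2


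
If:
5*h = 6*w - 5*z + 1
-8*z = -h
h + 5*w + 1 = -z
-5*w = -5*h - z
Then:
No Solution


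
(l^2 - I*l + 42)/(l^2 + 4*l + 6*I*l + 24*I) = (l - 7*I)/(l + 4)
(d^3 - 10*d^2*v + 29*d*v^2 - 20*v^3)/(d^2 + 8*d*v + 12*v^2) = (d^3 - 10*d^2*v + 29*d*v^2 - 20*v^3)/(d^2 + 8*d*v + 12*v^2)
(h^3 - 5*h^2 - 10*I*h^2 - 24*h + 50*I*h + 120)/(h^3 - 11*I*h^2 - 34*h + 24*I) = (h - 5)/(h - I)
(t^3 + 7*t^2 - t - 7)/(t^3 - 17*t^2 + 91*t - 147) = (t^3 + 7*t^2 - t - 7)/(t^3 - 17*t^2 + 91*t - 147)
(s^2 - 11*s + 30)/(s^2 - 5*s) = (s - 6)/s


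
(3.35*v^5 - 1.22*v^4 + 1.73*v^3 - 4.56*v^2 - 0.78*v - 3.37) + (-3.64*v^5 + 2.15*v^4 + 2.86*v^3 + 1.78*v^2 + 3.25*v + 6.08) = -0.29*v^5 + 0.93*v^4 + 4.59*v^3 - 2.78*v^2 + 2.47*v + 2.71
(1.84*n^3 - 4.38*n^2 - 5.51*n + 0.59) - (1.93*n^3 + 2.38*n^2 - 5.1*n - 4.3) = -0.0899999999999999*n^3 - 6.76*n^2 - 0.41*n + 4.89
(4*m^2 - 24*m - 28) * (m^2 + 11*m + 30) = 4*m^4 + 20*m^3 - 172*m^2 - 1028*m - 840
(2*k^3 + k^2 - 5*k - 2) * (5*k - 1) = 10*k^4 + 3*k^3 - 26*k^2 - 5*k + 2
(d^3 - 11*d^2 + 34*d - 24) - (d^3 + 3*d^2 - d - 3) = -14*d^2 + 35*d - 21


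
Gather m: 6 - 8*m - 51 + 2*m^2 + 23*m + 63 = 2*m^2 + 15*m + 18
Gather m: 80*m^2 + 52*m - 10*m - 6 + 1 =80*m^2 + 42*m - 5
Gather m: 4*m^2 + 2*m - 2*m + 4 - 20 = 4*m^2 - 16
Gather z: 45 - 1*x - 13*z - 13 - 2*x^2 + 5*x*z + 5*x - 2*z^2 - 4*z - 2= -2*x^2 + 4*x - 2*z^2 + z*(5*x - 17) + 30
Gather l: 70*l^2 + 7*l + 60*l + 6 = 70*l^2 + 67*l + 6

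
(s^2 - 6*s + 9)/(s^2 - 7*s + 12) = (s - 3)/(s - 4)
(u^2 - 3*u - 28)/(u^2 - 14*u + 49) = (u + 4)/(u - 7)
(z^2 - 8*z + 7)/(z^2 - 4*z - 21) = (z - 1)/(z + 3)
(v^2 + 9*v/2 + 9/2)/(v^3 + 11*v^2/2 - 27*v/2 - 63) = (2*v + 3)/(2*v^2 + 5*v - 42)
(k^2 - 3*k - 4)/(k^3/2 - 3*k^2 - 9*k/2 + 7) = 2*(k^2 - 3*k - 4)/(k^3 - 6*k^2 - 9*k + 14)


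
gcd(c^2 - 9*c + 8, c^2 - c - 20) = 1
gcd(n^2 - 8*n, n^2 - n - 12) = 1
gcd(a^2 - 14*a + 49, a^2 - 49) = a - 7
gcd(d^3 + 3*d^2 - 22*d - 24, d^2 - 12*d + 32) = d - 4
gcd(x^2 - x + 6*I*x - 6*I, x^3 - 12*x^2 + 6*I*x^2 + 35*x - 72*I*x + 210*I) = x + 6*I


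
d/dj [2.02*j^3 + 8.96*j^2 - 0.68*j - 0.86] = 6.06*j^2 + 17.92*j - 0.68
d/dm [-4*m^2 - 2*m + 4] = -8*m - 2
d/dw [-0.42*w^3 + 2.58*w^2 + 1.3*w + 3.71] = -1.26*w^2 + 5.16*w + 1.3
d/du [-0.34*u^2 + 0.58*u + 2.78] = 0.58 - 0.68*u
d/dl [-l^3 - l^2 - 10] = l*(-3*l - 2)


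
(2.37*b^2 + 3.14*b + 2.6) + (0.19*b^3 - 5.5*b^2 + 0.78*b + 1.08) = 0.19*b^3 - 3.13*b^2 + 3.92*b + 3.68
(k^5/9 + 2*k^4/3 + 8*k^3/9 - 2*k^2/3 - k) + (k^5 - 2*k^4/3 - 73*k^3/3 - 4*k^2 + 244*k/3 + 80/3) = 10*k^5/9 - 211*k^3/9 - 14*k^2/3 + 241*k/3 + 80/3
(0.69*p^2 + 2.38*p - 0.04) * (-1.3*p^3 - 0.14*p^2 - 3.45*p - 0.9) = -0.897*p^5 - 3.1906*p^4 - 2.6617*p^3 - 8.8264*p^2 - 2.004*p + 0.036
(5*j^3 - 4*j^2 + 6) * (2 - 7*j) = -35*j^4 + 38*j^3 - 8*j^2 - 42*j + 12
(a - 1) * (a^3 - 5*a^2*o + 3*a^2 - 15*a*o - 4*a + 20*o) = a^4 - 5*a^3*o + 2*a^3 - 10*a^2*o - 7*a^2 + 35*a*o + 4*a - 20*o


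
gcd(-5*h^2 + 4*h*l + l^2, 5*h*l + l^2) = 5*h + l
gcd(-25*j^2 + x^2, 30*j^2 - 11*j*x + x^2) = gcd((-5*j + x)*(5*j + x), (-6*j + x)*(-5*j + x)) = -5*j + x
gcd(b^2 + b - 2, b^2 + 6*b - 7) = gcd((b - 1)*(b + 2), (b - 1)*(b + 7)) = b - 1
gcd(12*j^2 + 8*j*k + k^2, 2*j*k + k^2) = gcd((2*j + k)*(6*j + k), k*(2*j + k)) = 2*j + k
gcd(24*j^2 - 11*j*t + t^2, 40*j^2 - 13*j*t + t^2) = -8*j + t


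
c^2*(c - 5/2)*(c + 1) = c^4 - 3*c^3/2 - 5*c^2/2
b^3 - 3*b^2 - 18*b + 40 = (b - 5)*(b - 2)*(b + 4)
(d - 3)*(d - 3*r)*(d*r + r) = d^3*r - 3*d^2*r^2 - 2*d^2*r + 6*d*r^2 - 3*d*r + 9*r^2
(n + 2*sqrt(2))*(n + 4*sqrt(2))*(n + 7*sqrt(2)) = n^3 + 13*sqrt(2)*n^2 + 100*n + 112*sqrt(2)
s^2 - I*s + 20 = (s - 5*I)*(s + 4*I)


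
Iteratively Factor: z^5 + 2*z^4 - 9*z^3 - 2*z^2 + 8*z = (z)*(z^4 + 2*z^3 - 9*z^2 - 2*z + 8) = z*(z - 1)*(z^3 + 3*z^2 - 6*z - 8) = z*(z - 1)*(z + 1)*(z^2 + 2*z - 8) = z*(z - 1)*(z + 1)*(z + 4)*(z - 2)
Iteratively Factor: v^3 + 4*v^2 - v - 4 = (v + 4)*(v^2 - 1) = (v + 1)*(v + 4)*(v - 1)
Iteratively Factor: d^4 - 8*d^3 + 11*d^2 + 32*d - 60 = (d - 5)*(d^3 - 3*d^2 - 4*d + 12) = (d - 5)*(d + 2)*(d^2 - 5*d + 6) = (d - 5)*(d - 2)*(d + 2)*(d - 3)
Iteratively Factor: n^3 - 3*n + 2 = (n + 2)*(n^2 - 2*n + 1) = (n - 1)*(n + 2)*(n - 1)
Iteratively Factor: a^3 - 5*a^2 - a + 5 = (a - 1)*(a^2 - 4*a - 5) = (a - 1)*(a + 1)*(a - 5)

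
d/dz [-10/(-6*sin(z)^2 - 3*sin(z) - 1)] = -30*(4*sin(z) + 1)*cos(z)/(6*sin(z)^2 + 3*sin(z) + 1)^2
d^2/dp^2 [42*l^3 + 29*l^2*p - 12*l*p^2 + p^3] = -24*l + 6*p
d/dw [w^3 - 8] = 3*w^2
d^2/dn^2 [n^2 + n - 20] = 2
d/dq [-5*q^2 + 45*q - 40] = 45 - 10*q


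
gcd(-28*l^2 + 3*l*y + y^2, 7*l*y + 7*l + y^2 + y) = 7*l + y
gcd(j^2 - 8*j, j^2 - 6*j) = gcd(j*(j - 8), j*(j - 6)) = j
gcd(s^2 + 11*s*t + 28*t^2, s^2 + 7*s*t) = s + 7*t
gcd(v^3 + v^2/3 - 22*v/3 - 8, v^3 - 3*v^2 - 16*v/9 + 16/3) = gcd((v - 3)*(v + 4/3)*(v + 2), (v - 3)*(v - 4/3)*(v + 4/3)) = v^2 - 5*v/3 - 4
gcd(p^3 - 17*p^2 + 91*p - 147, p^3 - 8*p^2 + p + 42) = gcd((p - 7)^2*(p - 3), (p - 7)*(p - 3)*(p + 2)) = p^2 - 10*p + 21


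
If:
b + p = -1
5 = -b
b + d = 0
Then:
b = -5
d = 5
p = 4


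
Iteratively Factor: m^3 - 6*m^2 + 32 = (m - 4)*(m^2 - 2*m - 8) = (m - 4)*(m + 2)*(m - 4)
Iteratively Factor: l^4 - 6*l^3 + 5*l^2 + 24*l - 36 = (l - 2)*(l^3 - 4*l^2 - 3*l + 18) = (l - 3)*(l - 2)*(l^2 - l - 6) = (l - 3)^2*(l - 2)*(l + 2)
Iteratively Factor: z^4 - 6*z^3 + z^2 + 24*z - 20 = (z - 2)*(z^3 - 4*z^2 - 7*z + 10) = (z - 2)*(z - 1)*(z^2 - 3*z - 10) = (z - 5)*(z - 2)*(z - 1)*(z + 2)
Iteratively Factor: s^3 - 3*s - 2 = (s + 1)*(s^2 - s - 2) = (s + 1)^2*(s - 2)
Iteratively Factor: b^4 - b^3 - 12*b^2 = (b)*(b^3 - b^2 - 12*b) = b^2*(b^2 - b - 12) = b^2*(b + 3)*(b - 4)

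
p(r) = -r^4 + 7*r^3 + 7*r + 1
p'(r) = -4*r^3 + 21*r^2 + 7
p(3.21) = 148.83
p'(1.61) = 44.74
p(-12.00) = -32915.00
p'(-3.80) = 529.73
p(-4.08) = -780.08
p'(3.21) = 91.08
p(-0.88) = -10.53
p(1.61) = 34.76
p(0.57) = 6.18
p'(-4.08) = 628.24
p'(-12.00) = 9943.00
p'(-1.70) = 87.34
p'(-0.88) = 25.99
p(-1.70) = -53.64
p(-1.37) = -30.11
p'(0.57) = 13.08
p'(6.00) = -101.00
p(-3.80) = -618.22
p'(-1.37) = 56.70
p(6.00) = 259.00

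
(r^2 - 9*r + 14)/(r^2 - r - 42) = (r - 2)/(r + 6)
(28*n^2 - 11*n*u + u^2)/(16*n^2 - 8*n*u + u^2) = (-7*n + u)/(-4*n + u)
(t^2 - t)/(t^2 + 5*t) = (t - 1)/(t + 5)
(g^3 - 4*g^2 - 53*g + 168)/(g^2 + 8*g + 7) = (g^2 - 11*g + 24)/(g + 1)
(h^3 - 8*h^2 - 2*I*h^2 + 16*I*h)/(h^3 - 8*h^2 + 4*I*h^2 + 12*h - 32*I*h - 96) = h/(h + 6*I)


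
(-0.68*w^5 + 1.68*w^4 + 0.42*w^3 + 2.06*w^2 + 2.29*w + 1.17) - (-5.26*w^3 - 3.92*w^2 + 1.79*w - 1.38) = -0.68*w^5 + 1.68*w^4 + 5.68*w^3 + 5.98*w^2 + 0.5*w + 2.55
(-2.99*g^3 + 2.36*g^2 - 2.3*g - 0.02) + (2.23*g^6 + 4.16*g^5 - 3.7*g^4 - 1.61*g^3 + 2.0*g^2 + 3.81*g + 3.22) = 2.23*g^6 + 4.16*g^5 - 3.7*g^4 - 4.6*g^3 + 4.36*g^2 + 1.51*g + 3.2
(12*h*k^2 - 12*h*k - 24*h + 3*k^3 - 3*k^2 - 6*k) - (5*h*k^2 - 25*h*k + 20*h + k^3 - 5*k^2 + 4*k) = 7*h*k^2 + 13*h*k - 44*h + 2*k^3 + 2*k^2 - 10*k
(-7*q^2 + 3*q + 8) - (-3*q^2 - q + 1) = -4*q^2 + 4*q + 7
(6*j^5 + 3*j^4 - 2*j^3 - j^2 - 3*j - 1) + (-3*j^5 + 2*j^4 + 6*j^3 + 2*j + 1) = 3*j^5 + 5*j^4 + 4*j^3 - j^2 - j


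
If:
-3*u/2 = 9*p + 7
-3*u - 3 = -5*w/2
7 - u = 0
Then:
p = -35/18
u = 7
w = 48/5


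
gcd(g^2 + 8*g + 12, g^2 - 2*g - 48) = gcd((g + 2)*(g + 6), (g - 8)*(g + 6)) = g + 6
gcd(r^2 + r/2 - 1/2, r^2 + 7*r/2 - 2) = r - 1/2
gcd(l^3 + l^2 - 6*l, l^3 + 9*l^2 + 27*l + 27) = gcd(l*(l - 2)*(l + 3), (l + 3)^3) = l + 3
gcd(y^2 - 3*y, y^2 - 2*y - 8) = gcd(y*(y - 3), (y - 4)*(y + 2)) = 1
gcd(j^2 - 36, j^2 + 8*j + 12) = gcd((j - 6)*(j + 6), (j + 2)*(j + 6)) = j + 6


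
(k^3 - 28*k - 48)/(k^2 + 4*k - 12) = (k^3 - 28*k - 48)/(k^2 + 4*k - 12)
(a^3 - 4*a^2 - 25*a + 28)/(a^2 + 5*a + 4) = (a^2 - 8*a + 7)/(a + 1)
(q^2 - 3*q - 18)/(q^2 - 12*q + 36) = (q + 3)/(q - 6)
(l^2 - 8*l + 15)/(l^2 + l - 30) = (l - 3)/(l + 6)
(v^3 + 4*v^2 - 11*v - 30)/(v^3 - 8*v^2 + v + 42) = (v + 5)/(v - 7)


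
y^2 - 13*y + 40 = (y - 8)*(y - 5)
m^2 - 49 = (m - 7)*(m + 7)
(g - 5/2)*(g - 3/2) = g^2 - 4*g + 15/4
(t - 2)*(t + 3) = t^2 + t - 6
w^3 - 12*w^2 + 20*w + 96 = (w - 8)*(w - 6)*(w + 2)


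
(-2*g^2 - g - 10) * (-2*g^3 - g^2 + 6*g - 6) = 4*g^5 + 4*g^4 + 9*g^3 + 16*g^2 - 54*g + 60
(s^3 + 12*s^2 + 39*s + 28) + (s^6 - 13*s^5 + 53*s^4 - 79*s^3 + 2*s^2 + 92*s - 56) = s^6 - 13*s^5 + 53*s^4 - 78*s^3 + 14*s^2 + 131*s - 28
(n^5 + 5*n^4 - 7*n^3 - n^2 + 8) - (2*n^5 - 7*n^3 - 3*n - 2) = -n^5 + 5*n^4 - n^2 + 3*n + 10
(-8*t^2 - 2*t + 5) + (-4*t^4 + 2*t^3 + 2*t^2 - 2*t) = -4*t^4 + 2*t^3 - 6*t^2 - 4*t + 5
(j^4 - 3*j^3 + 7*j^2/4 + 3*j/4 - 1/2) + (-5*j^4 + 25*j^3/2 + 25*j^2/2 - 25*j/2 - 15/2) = -4*j^4 + 19*j^3/2 + 57*j^2/4 - 47*j/4 - 8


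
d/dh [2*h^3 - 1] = 6*h^2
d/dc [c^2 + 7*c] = 2*c + 7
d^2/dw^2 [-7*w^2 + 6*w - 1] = -14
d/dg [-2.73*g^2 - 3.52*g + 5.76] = -5.46*g - 3.52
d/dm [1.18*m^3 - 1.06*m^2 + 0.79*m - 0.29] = 3.54*m^2 - 2.12*m + 0.79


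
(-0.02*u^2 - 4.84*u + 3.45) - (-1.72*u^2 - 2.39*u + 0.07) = 1.7*u^2 - 2.45*u + 3.38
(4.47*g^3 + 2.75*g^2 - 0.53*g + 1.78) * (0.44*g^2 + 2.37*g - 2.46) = 1.9668*g^5 + 11.8039*g^4 - 4.7119*g^3 - 7.2379*g^2 + 5.5224*g - 4.3788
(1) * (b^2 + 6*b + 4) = b^2 + 6*b + 4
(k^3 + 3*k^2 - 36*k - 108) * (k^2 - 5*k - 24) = k^5 - 2*k^4 - 75*k^3 + 1404*k + 2592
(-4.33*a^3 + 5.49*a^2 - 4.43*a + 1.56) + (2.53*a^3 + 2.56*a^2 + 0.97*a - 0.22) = -1.8*a^3 + 8.05*a^2 - 3.46*a + 1.34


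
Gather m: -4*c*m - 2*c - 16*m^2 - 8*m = -2*c - 16*m^2 + m*(-4*c - 8)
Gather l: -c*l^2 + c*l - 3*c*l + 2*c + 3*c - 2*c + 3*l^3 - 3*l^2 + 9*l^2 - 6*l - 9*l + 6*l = 3*c + 3*l^3 + l^2*(6 - c) + l*(-2*c - 9)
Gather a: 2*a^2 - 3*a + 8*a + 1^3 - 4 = 2*a^2 + 5*a - 3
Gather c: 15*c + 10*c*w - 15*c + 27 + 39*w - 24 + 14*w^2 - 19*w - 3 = 10*c*w + 14*w^2 + 20*w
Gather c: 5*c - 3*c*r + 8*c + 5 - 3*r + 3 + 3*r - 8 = c*(13 - 3*r)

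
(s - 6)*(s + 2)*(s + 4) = s^3 - 28*s - 48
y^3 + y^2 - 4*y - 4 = (y - 2)*(y + 1)*(y + 2)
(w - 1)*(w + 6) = w^2 + 5*w - 6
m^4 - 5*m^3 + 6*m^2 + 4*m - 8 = (m - 2)^3*(m + 1)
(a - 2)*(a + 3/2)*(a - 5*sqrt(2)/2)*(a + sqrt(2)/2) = a^4 - 2*sqrt(2)*a^3 - a^3/2 - 11*a^2/2 + sqrt(2)*a^2 + 5*a/4 + 6*sqrt(2)*a + 15/2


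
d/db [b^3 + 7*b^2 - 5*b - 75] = 3*b^2 + 14*b - 5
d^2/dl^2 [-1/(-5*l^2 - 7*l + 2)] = 2*(-25*l^2 - 35*l + (10*l + 7)^2 + 10)/(5*l^2 + 7*l - 2)^3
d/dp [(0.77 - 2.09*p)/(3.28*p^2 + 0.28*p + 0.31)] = (6.8552*p^2 - 5.0512*p - 0.8635)/(10.7584*p^4 + 1.8368*p^3 + 2.112*p^2 + 0.1736*p + 0.0961)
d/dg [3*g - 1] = 3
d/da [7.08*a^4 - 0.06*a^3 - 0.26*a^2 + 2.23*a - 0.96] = 28.32*a^3 - 0.18*a^2 - 0.52*a + 2.23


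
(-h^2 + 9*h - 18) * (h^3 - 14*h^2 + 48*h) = -h^5 + 23*h^4 - 192*h^3 + 684*h^2 - 864*h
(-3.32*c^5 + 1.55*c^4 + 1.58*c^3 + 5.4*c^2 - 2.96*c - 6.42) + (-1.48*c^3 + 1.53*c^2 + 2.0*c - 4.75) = -3.32*c^5 + 1.55*c^4 + 0.1*c^3 + 6.93*c^2 - 0.96*c - 11.17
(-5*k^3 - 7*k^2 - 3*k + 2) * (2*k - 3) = -10*k^4 + k^3 + 15*k^2 + 13*k - 6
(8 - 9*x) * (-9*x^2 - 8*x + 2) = 81*x^3 - 82*x + 16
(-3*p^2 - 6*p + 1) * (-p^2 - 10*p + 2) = 3*p^4 + 36*p^3 + 53*p^2 - 22*p + 2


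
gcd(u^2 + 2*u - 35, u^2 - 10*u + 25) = u - 5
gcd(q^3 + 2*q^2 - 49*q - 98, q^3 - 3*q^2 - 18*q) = 1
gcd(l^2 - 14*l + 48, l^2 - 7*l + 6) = l - 6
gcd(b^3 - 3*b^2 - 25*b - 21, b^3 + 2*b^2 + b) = b + 1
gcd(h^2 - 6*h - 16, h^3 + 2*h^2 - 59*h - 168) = h - 8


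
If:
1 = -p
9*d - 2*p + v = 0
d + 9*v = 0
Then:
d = -9/40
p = -1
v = 1/40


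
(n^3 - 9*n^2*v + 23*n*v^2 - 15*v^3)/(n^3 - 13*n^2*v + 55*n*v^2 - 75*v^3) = (-n + v)/(-n + 5*v)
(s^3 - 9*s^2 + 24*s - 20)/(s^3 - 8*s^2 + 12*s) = (s^2 - 7*s + 10)/(s*(s - 6))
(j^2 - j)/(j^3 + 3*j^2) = (j - 1)/(j*(j + 3))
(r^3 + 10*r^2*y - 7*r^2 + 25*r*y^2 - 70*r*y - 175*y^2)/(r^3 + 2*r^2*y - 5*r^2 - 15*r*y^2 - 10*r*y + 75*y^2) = (-r^2 - 5*r*y + 7*r + 35*y)/(-r^2 + 3*r*y + 5*r - 15*y)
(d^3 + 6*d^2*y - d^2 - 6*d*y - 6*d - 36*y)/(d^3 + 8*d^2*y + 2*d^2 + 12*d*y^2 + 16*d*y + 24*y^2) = (d - 3)/(d + 2*y)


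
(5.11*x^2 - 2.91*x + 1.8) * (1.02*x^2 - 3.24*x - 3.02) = 5.2122*x^4 - 19.5246*x^3 - 4.1678*x^2 + 2.9562*x - 5.436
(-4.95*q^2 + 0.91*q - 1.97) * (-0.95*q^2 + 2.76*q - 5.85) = 4.7025*q^4 - 14.5265*q^3 + 33.3406*q^2 - 10.7607*q + 11.5245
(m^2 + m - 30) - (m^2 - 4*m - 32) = 5*m + 2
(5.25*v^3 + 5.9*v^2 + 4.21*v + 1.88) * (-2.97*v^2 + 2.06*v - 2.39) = -15.5925*v^5 - 6.708*v^4 - 12.8972*v^3 - 11.012*v^2 - 6.1891*v - 4.4932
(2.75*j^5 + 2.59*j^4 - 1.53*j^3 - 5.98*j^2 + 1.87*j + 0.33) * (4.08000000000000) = 11.22*j^5 + 10.5672*j^4 - 6.2424*j^3 - 24.3984*j^2 + 7.6296*j + 1.3464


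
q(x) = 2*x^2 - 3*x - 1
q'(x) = 4*x - 3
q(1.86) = 0.34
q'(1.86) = 4.44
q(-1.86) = 11.50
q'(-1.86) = -10.44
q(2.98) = 7.82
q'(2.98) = 8.92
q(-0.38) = 0.43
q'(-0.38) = -4.52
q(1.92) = 0.61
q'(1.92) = 4.68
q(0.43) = -1.92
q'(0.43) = -1.28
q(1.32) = -1.48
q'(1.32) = 2.28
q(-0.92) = 3.45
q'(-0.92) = -6.68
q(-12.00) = 323.00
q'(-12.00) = -51.00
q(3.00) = 8.00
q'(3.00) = 9.00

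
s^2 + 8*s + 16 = (s + 4)^2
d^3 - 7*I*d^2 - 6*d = d*(d - 6*I)*(d - I)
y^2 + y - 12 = (y - 3)*(y + 4)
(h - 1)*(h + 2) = h^2 + h - 2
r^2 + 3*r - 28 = (r - 4)*(r + 7)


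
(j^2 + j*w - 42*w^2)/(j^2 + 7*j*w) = (j - 6*w)/j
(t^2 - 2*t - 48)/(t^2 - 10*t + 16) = (t + 6)/(t - 2)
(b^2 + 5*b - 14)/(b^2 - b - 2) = (b + 7)/(b + 1)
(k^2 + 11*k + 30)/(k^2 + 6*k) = (k + 5)/k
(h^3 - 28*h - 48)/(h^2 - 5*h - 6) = (h^2 + 6*h + 8)/(h + 1)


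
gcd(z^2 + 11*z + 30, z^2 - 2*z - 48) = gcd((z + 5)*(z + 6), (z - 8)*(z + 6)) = z + 6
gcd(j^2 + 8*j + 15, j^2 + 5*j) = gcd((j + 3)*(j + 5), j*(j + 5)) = j + 5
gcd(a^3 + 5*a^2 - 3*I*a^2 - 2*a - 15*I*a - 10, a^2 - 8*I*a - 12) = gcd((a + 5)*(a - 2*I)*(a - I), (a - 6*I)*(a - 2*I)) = a - 2*I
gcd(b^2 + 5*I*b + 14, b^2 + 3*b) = 1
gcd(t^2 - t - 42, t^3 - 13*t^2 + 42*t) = t - 7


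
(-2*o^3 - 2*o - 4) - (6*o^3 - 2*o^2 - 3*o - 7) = -8*o^3 + 2*o^2 + o + 3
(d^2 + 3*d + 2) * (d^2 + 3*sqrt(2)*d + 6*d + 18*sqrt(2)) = d^4 + 3*sqrt(2)*d^3 + 9*d^3 + 20*d^2 + 27*sqrt(2)*d^2 + 12*d + 60*sqrt(2)*d + 36*sqrt(2)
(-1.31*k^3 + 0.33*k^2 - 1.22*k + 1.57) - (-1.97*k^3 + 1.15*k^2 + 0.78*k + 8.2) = 0.66*k^3 - 0.82*k^2 - 2.0*k - 6.63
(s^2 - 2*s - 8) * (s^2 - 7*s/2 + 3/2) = s^4 - 11*s^3/2 + s^2/2 + 25*s - 12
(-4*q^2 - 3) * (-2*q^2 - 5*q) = 8*q^4 + 20*q^3 + 6*q^2 + 15*q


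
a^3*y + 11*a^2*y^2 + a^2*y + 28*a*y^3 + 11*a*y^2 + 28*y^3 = (a + 4*y)*(a + 7*y)*(a*y + y)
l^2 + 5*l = l*(l + 5)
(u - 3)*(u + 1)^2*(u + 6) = u^4 + 5*u^3 - 11*u^2 - 33*u - 18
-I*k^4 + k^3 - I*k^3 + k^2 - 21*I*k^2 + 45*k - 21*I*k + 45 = (k - 5*I)*(k + 3*I)^2*(-I*k - I)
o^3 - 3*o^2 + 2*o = o*(o - 2)*(o - 1)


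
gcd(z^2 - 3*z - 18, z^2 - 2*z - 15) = z + 3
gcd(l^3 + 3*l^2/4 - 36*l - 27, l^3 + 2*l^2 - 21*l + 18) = l + 6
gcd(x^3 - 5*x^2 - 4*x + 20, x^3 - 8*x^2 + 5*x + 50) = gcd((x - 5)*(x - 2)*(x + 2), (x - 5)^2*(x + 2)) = x^2 - 3*x - 10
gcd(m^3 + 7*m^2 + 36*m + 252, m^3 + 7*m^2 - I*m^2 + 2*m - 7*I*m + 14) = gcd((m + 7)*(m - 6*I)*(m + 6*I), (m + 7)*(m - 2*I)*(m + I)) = m + 7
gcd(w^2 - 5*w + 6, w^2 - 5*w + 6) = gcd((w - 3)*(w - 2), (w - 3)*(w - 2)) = w^2 - 5*w + 6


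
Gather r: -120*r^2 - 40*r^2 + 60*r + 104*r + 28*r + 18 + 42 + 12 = -160*r^2 + 192*r + 72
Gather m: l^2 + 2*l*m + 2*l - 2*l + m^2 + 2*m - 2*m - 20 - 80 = l^2 + 2*l*m + m^2 - 100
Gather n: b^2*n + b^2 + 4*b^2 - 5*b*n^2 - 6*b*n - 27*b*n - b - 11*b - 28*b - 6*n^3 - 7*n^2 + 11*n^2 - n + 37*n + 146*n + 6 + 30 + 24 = 5*b^2 - 40*b - 6*n^3 + n^2*(4 - 5*b) + n*(b^2 - 33*b + 182) + 60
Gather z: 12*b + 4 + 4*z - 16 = 12*b + 4*z - 12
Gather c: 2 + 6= 8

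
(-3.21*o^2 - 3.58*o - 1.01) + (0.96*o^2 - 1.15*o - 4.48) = -2.25*o^2 - 4.73*o - 5.49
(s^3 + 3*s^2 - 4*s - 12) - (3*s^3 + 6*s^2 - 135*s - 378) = -2*s^3 - 3*s^2 + 131*s + 366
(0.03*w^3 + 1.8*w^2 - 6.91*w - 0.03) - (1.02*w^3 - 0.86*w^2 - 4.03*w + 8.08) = -0.99*w^3 + 2.66*w^2 - 2.88*w - 8.11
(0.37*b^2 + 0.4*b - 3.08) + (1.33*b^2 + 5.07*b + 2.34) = 1.7*b^2 + 5.47*b - 0.74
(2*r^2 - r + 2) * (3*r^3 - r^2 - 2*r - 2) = 6*r^5 - 5*r^4 + 3*r^3 - 4*r^2 - 2*r - 4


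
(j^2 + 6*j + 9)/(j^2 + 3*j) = (j + 3)/j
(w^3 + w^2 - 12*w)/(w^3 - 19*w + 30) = w*(w + 4)/(w^2 + 3*w - 10)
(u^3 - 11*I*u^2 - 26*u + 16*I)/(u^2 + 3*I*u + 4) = (u^2 - 10*I*u - 16)/(u + 4*I)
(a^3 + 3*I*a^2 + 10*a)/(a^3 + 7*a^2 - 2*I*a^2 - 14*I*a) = (a + 5*I)/(a + 7)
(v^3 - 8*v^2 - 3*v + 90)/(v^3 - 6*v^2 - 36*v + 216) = (v^2 - 2*v - 15)/(v^2 - 36)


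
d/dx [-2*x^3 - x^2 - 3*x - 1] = -6*x^2 - 2*x - 3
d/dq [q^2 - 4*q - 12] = 2*q - 4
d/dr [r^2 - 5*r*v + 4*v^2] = 2*r - 5*v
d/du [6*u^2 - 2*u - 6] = 12*u - 2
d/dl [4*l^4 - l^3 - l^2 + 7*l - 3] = 16*l^3 - 3*l^2 - 2*l + 7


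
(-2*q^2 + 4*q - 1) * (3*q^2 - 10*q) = -6*q^4 + 32*q^3 - 43*q^2 + 10*q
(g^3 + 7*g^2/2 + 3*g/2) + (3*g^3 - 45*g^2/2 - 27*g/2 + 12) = 4*g^3 - 19*g^2 - 12*g + 12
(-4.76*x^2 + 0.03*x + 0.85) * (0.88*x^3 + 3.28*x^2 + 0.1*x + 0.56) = -4.1888*x^5 - 15.5864*x^4 + 0.3704*x^3 + 0.1254*x^2 + 0.1018*x + 0.476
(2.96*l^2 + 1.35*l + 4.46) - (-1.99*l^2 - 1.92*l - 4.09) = 4.95*l^2 + 3.27*l + 8.55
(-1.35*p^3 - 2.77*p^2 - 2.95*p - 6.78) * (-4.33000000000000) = 5.8455*p^3 + 11.9941*p^2 + 12.7735*p + 29.3574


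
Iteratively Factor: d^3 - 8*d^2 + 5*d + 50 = (d - 5)*(d^2 - 3*d - 10) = (d - 5)*(d + 2)*(d - 5)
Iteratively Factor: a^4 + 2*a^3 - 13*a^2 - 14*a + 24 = (a + 4)*(a^3 - 2*a^2 - 5*a + 6) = (a - 1)*(a + 4)*(a^2 - a - 6) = (a - 1)*(a + 2)*(a + 4)*(a - 3)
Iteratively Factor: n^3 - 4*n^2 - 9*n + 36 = (n - 3)*(n^2 - n - 12) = (n - 3)*(n + 3)*(n - 4)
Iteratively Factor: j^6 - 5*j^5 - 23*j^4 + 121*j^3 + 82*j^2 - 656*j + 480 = (j - 2)*(j^5 - 3*j^4 - 29*j^3 + 63*j^2 + 208*j - 240) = (j - 2)*(j - 1)*(j^4 - 2*j^3 - 31*j^2 + 32*j + 240) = (j - 2)*(j - 1)*(j + 3)*(j^3 - 5*j^2 - 16*j + 80) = (j - 4)*(j - 2)*(j - 1)*(j + 3)*(j^2 - j - 20) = (j - 5)*(j - 4)*(j - 2)*(j - 1)*(j + 3)*(j + 4)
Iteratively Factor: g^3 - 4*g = (g - 2)*(g^2 + 2*g) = g*(g - 2)*(g + 2)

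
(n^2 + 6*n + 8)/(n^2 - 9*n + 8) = (n^2 + 6*n + 8)/(n^2 - 9*n + 8)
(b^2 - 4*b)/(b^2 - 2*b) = (b - 4)/(b - 2)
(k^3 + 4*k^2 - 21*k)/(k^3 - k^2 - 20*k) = (-k^2 - 4*k + 21)/(-k^2 + k + 20)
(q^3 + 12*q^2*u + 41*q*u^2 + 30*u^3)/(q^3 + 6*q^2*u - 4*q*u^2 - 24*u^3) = (q^2 + 6*q*u + 5*u^2)/(q^2 - 4*u^2)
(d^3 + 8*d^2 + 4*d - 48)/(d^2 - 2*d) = d + 10 + 24/d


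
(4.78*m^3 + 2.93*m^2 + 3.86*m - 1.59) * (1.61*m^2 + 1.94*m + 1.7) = 7.6958*m^5 + 13.9905*m^4 + 20.0248*m^3 + 9.9095*m^2 + 3.4774*m - 2.703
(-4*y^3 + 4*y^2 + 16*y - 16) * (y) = -4*y^4 + 4*y^3 + 16*y^2 - 16*y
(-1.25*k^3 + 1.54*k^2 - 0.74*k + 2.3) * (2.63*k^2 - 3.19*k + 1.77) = -3.2875*k^5 + 8.0377*k^4 - 9.0713*k^3 + 11.1354*k^2 - 8.6468*k + 4.071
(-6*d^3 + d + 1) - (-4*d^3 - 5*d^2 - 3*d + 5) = -2*d^3 + 5*d^2 + 4*d - 4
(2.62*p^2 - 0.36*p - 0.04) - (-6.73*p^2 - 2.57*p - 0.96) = 9.35*p^2 + 2.21*p + 0.92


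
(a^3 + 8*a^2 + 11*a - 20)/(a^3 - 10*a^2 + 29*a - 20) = (a^2 + 9*a + 20)/(a^2 - 9*a + 20)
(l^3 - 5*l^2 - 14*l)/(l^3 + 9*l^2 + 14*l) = (l - 7)/(l + 7)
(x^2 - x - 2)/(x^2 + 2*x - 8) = (x + 1)/(x + 4)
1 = 1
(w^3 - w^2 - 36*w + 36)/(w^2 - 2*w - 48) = (w^2 - 7*w + 6)/(w - 8)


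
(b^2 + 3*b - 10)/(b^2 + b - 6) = (b + 5)/(b + 3)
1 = 1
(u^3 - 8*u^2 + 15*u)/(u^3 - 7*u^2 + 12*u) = (u - 5)/(u - 4)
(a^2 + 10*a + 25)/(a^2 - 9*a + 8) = (a^2 + 10*a + 25)/(a^2 - 9*a + 8)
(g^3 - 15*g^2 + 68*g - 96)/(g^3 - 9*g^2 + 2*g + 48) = (g - 4)/(g + 2)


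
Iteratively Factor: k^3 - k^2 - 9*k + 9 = (k - 1)*(k^2 - 9) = (k - 3)*(k - 1)*(k + 3)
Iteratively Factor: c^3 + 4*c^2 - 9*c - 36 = (c + 4)*(c^2 - 9) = (c - 3)*(c + 4)*(c + 3)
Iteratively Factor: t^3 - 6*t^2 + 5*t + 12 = (t - 4)*(t^2 - 2*t - 3) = (t - 4)*(t + 1)*(t - 3)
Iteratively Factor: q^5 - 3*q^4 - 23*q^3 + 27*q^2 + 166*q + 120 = (q + 1)*(q^4 - 4*q^3 - 19*q^2 + 46*q + 120) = (q + 1)*(q + 2)*(q^3 - 6*q^2 - 7*q + 60) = (q + 1)*(q + 2)*(q + 3)*(q^2 - 9*q + 20) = (q - 5)*(q + 1)*(q + 2)*(q + 3)*(q - 4)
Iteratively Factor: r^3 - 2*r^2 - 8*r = (r - 4)*(r^2 + 2*r) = (r - 4)*(r + 2)*(r)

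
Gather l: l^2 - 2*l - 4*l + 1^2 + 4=l^2 - 6*l + 5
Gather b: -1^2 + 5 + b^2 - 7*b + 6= b^2 - 7*b + 10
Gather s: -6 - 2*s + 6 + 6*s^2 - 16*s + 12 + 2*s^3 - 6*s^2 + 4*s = 2*s^3 - 14*s + 12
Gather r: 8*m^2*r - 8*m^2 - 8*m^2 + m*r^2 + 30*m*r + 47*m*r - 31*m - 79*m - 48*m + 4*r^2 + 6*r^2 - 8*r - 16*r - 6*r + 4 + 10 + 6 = -16*m^2 - 158*m + r^2*(m + 10) + r*(8*m^2 + 77*m - 30) + 20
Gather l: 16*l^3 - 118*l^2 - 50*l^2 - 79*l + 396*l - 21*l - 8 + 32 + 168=16*l^3 - 168*l^2 + 296*l + 192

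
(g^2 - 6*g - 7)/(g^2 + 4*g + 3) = (g - 7)/(g + 3)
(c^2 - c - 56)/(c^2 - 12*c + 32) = (c + 7)/(c - 4)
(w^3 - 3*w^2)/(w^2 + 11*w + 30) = w^2*(w - 3)/(w^2 + 11*w + 30)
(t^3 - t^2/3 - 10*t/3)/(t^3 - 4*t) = (t + 5/3)/(t + 2)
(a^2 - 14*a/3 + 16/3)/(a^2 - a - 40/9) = 3*(a - 2)/(3*a + 5)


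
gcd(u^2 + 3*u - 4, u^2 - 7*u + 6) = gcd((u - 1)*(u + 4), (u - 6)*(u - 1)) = u - 1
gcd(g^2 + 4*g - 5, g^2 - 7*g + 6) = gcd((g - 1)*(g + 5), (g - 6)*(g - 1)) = g - 1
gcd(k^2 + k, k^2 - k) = k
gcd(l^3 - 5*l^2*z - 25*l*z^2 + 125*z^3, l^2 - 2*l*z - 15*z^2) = -l + 5*z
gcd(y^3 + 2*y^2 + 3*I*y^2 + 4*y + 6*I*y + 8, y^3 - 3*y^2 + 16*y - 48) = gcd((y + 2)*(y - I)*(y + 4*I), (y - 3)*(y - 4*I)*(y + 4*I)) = y + 4*I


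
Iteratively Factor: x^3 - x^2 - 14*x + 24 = (x + 4)*(x^2 - 5*x + 6) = (x - 3)*(x + 4)*(x - 2)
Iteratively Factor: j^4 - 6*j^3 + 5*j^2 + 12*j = (j)*(j^3 - 6*j^2 + 5*j + 12) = j*(j - 4)*(j^2 - 2*j - 3) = j*(j - 4)*(j - 3)*(j + 1)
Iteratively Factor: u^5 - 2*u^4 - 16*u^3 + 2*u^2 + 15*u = (u)*(u^4 - 2*u^3 - 16*u^2 + 2*u + 15) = u*(u + 1)*(u^3 - 3*u^2 - 13*u + 15) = u*(u - 5)*(u + 1)*(u^2 + 2*u - 3) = u*(u - 5)*(u + 1)*(u + 3)*(u - 1)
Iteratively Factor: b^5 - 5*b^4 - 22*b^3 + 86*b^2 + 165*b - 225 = (b + 3)*(b^4 - 8*b^3 + 2*b^2 + 80*b - 75) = (b - 5)*(b + 3)*(b^3 - 3*b^2 - 13*b + 15) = (b - 5)*(b + 3)^2*(b^2 - 6*b + 5) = (b - 5)^2*(b + 3)^2*(b - 1)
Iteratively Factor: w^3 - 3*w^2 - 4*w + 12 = (w - 2)*(w^2 - w - 6) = (w - 3)*(w - 2)*(w + 2)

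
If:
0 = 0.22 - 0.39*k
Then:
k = 0.56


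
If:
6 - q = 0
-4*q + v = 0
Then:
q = 6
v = 24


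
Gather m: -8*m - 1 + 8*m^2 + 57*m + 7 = 8*m^2 + 49*m + 6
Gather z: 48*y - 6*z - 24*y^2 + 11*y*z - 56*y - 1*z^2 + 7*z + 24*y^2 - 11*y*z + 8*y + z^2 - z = 0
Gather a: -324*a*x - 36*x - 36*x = -324*a*x - 72*x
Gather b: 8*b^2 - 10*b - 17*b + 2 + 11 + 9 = 8*b^2 - 27*b + 22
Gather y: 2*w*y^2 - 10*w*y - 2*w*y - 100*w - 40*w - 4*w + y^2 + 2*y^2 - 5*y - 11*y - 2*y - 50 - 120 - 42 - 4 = -144*w + y^2*(2*w + 3) + y*(-12*w - 18) - 216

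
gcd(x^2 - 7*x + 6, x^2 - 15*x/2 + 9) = x - 6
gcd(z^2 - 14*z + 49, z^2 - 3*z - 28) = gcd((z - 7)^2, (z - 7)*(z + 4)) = z - 7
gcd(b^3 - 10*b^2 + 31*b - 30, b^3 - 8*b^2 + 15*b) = b^2 - 8*b + 15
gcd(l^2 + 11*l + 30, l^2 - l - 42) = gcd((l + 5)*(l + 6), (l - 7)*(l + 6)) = l + 6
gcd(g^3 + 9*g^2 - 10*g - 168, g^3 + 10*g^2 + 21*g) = g + 7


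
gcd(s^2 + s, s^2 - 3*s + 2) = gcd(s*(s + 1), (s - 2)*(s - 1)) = 1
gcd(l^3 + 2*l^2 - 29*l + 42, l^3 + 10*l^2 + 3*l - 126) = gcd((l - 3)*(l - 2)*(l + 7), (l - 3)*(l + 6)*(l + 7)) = l^2 + 4*l - 21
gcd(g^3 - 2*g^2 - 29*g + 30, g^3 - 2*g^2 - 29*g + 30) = g^3 - 2*g^2 - 29*g + 30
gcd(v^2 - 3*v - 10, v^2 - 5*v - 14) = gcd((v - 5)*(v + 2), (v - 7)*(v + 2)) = v + 2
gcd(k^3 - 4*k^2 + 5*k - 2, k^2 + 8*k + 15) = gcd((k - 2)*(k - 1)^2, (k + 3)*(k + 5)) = 1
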